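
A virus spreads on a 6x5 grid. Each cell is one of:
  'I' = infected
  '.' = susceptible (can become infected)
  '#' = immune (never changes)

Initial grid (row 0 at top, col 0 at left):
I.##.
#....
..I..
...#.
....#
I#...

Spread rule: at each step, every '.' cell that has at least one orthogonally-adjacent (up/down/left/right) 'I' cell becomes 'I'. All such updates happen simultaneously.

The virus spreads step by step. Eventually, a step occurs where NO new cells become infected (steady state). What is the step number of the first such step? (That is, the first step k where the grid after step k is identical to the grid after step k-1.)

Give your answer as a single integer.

Step 0 (initial): 3 infected
Step 1: +6 new -> 9 infected
Step 2: +8 new -> 17 infected
Step 3: +4 new -> 21 infected
Step 4: +2 new -> 23 infected
Step 5: +1 new -> 24 infected
Step 6: +0 new -> 24 infected

Answer: 6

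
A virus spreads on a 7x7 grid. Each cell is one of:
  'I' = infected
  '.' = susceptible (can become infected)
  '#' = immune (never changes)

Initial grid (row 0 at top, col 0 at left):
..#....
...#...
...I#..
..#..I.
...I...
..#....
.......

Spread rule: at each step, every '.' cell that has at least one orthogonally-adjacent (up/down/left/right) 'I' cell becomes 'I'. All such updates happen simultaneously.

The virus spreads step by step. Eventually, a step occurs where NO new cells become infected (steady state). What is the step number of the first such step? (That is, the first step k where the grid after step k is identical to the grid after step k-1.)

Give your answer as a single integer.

Step 0 (initial): 3 infected
Step 1: +9 new -> 12 infected
Step 2: +9 new -> 21 infected
Step 3: +12 new -> 33 infected
Step 4: +8 new -> 41 infected
Step 5: +3 new -> 44 infected
Step 6: +0 new -> 44 infected

Answer: 6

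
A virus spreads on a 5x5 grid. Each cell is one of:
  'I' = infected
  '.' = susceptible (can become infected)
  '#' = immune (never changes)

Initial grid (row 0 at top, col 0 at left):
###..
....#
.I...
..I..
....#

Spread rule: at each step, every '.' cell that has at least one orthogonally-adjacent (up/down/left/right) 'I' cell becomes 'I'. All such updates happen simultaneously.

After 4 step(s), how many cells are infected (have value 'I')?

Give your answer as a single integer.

Step 0 (initial): 2 infected
Step 1: +6 new -> 8 infected
Step 2: +7 new -> 15 infected
Step 3: +3 new -> 18 infected
Step 4: +1 new -> 19 infected

Answer: 19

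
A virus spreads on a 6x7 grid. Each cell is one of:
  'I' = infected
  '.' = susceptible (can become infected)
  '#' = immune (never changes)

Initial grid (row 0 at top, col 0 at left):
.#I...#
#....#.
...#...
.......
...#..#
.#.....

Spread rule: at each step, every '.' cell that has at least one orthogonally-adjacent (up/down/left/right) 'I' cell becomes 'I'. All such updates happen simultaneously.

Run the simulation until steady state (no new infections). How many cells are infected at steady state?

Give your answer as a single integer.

Step 0 (initial): 1 infected
Step 1: +2 new -> 3 infected
Step 2: +4 new -> 7 infected
Step 3: +4 new -> 11 infected
Step 4: +5 new -> 16 infected
Step 5: +5 new -> 21 infected
Step 6: +5 new -> 26 infected
Step 7: +5 new -> 31 infected
Step 8: +1 new -> 32 infected
Step 9: +1 new -> 33 infected
Step 10: +0 new -> 33 infected

Answer: 33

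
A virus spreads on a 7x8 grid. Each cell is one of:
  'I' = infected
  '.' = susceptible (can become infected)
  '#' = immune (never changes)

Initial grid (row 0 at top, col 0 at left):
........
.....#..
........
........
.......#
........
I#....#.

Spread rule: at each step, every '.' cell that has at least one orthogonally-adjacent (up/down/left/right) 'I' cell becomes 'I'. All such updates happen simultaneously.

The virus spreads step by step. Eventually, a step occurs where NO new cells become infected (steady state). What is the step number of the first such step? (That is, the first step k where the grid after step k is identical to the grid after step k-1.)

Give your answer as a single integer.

Step 0 (initial): 1 infected
Step 1: +1 new -> 2 infected
Step 2: +2 new -> 4 infected
Step 3: +3 new -> 7 infected
Step 4: +5 new -> 12 infected
Step 5: +6 new -> 18 infected
Step 6: +7 new -> 25 infected
Step 7: +7 new -> 32 infected
Step 8: +6 new -> 38 infected
Step 9: +5 new -> 43 infected
Step 10: +3 new -> 46 infected
Step 11: +3 new -> 49 infected
Step 12: +2 new -> 51 infected
Step 13: +1 new -> 52 infected
Step 14: +0 new -> 52 infected

Answer: 14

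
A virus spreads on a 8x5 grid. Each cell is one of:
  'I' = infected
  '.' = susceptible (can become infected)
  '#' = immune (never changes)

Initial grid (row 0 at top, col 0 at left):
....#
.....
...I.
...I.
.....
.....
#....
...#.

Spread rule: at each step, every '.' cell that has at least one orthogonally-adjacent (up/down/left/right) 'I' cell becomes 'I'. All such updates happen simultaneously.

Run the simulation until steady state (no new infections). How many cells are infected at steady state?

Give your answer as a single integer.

Step 0 (initial): 2 infected
Step 1: +6 new -> 8 infected
Step 2: +8 new -> 16 infected
Step 3: +8 new -> 24 infected
Step 4: +6 new -> 30 infected
Step 5: +5 new -> 35 infected
Step 6: +1 new -> 36 infected
Step 7: +1 new -> 37 infected
Step 8: +0 new -> 37 infected

Answer: 37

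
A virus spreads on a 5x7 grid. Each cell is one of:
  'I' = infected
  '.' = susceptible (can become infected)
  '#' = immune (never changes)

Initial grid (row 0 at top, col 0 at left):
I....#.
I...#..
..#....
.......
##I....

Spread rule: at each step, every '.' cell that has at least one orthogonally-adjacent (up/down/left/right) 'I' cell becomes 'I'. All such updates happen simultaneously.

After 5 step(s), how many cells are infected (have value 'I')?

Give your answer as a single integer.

Step 0 (initial): 3 infected
Step 1: +5 new -> 8 infected
Step 2: +7 new -> 15 infected
Step 3: +5 new -> 20 infected
Step 4: +4 new -> 24 infected
Step 5: +2 new -> 26 infected

Answer: 26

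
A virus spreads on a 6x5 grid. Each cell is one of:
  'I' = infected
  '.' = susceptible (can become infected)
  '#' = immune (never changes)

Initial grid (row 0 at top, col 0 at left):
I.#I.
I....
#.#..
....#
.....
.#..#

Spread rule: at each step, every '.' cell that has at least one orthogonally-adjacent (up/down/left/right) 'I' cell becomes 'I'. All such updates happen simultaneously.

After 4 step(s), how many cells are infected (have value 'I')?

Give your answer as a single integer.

Answer: 18

Derivation:
Step 0 (initial): 3 infected
Step 1: +4 new -> 7 infected
Step 2: +4 new -> 11 infected
Step 3: +3 new -> 14 infected
Step 4: +4 new -> 18 infected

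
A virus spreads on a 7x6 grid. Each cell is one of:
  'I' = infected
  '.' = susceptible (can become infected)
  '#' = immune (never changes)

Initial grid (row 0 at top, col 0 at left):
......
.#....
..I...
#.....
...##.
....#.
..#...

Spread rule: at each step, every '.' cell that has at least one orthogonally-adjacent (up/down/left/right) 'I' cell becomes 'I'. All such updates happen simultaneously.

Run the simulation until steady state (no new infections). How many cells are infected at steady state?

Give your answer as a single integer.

Step 0 (initial): 1 infected
Step 1: +4 new -> 5 infected
Step 2: +7 new -> 12 infected
Step 3: +8 new -> 20 infected
Step 4: +7 new -> 27 infected
Step 5: +5 new -> 32 infected
Step 6: +3 new -> 35 infected
Step 7: +1 new -> 36 infected
Step 8: +0 new -> 36 infected

Answer: 36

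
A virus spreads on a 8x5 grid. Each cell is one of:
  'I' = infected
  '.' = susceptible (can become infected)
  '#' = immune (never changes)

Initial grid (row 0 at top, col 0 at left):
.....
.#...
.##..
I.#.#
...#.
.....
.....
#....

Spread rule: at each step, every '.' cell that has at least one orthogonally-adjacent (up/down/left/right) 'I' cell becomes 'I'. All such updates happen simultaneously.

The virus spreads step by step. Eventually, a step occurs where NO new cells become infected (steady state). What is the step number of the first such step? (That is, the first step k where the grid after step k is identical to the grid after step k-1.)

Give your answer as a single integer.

Answer: 10

Derivation:
Step 0 (initial): 1 infected
Step 1: +3 new -> 4 infected
Step 2: +3 new -> 7 infected
Step 3: +4 new -> 11 infected
Step 4: +3 new -> 14 infected
Step 5: +4 new -> 18 infected
Step 6: +5 new -> 23 infected
Step 7: +5 new -> 28 infected
Step 8: +3 new -> 31 infected
Step 9: +2 new -> 33 infected
Step 10: +0 new -> 33 infected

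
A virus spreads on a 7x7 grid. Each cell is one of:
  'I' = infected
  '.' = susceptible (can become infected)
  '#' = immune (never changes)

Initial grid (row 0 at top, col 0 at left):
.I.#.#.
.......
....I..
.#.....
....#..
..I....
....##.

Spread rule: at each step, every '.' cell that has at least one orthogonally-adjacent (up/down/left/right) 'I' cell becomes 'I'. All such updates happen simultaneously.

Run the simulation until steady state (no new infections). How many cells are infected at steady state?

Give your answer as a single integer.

Answer: 43

Derivation:
Step 0 (initial): 3 infected
Step 1: +11 new -> 14 infected
Step 2: +17 new -> 31 infected
Step 3: +7 new -> 38 infected
Step 4: +4 new -> 42 infected
Step 5: +1 new -> 43 infected
Step 6: +0 new -> 43 infected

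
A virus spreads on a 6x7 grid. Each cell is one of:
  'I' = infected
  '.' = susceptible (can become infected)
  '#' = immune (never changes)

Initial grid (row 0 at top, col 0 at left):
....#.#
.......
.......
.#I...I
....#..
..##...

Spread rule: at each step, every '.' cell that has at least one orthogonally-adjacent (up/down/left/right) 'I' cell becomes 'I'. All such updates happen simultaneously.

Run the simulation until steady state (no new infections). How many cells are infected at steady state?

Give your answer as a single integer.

Answer: 36

Derivation:
Step 0 (initial): 2 infected
Step 1: +6 new -> 8 infected
Step 2: +10 new -> 18 infected
Step 3: +9 new -> 27 infected
Step 4: +8 new -> 35 infected
Step 5: +1 new -> 36 infected
Step 6: +0 new -> 36 infected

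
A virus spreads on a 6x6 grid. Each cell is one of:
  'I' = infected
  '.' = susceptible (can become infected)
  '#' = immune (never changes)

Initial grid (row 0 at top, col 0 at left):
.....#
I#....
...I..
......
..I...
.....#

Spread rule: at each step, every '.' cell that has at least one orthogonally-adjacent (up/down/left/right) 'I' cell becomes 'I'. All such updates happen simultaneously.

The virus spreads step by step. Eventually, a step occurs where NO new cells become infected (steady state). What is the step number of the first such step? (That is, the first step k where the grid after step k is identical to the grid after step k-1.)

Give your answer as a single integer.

Step 0 (initial): 3 infected
Step 1: +10 new -> 13 infected
Step 2: +13 new -> 26 infected
Step 3: +7 new -> 33 infected
Step 4: +0 new -> 33 infected

Answer: 4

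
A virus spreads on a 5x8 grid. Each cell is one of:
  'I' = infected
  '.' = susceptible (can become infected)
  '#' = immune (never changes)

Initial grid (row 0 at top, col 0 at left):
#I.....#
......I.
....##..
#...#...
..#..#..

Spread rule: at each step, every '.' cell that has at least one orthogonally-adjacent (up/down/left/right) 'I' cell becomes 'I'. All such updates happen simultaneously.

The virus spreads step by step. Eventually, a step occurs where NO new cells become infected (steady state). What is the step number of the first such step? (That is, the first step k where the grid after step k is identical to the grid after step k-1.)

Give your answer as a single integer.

Step 0 (initial): 2 infected
Step 1: +6 new -> 8 infected
Step 2: +8 new -> 16 infected
Step 3: +8 new -> 24 infected
Step 4: +4 new -> 28 infected
Step 5: +2 new -> 30 infected
Step 6: +1 new -> 31 infected
Step 7: +1 new -> 32 infected
Step 8: +0 new -> 32 infected

Answer: 8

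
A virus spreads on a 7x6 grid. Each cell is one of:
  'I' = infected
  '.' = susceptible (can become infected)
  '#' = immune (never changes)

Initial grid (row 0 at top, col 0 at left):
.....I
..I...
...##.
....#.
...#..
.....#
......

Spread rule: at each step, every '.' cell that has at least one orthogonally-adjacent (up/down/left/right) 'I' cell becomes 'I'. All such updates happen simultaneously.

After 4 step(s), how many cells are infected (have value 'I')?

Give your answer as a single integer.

Step 0 (initial): 2 infected
Step 1: +6 new -> 8 infected
Step 2: +7 new -> 15 infected
Step 3: +6 new -> 21 infected
Step 4: +4 new -> 25 infected

Answer: 25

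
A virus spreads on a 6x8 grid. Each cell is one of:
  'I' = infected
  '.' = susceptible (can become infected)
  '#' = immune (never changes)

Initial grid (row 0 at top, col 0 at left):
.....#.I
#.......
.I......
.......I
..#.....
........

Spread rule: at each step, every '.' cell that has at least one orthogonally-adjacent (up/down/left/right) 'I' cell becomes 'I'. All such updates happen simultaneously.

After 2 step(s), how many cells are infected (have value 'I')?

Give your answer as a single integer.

Answer: 23

Derivation:
Step 0 (initial): 3 infected
Step 1: +9 new -> 12 infected
Step 2: +11 new -> 23 infected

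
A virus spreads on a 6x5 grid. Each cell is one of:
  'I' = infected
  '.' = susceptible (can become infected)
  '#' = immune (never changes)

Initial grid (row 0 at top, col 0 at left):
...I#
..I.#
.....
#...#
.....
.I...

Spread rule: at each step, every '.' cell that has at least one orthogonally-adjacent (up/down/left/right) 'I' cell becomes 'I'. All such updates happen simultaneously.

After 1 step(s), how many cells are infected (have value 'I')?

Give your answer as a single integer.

Answer: 10

Derivation:
Step 0 (initial): 3 infected
Step 1: +7 new -> 10 infected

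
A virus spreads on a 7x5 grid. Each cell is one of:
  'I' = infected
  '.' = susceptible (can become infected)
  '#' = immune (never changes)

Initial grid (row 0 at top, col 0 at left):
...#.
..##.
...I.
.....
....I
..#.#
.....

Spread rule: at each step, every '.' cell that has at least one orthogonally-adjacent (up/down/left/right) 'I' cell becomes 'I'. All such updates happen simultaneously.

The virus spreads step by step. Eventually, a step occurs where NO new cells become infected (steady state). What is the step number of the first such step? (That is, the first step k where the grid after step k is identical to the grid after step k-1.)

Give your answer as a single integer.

Answer: 7

Derivation:
Step 0 (initial): 2 infected
Step 1: +5 new -> 7 infected
Step 2: +5 new -> 12 infected
Step 3: +6 new -> 18 infected
Step 4: +7 new -> 25 infected
Step 5: +4 new -> 29 infected
Step 6: +1 new -> 30 infected
Step 7: +0 new -> 30 infected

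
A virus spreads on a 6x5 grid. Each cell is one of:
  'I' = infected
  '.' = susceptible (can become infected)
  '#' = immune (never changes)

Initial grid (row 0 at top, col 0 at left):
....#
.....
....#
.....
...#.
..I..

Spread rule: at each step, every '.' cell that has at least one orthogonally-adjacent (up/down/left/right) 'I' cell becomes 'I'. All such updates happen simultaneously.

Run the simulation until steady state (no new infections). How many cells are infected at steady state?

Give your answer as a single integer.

Answer: 27

Derivation:
Step 0 (initial): 1 infected
Step 1: +3 new -> 4 infected
Step 2: +4 new -> 8 infected
Step 3: +5 new -> 13 infected
Step 4: +5 new -> 18 infected
Step 5: +4 new -> 22 infected
Step 6: +4 new -> 26 infected
Step 7: +1 new -> 27 infected
Step 8: +0 new -> 27 infected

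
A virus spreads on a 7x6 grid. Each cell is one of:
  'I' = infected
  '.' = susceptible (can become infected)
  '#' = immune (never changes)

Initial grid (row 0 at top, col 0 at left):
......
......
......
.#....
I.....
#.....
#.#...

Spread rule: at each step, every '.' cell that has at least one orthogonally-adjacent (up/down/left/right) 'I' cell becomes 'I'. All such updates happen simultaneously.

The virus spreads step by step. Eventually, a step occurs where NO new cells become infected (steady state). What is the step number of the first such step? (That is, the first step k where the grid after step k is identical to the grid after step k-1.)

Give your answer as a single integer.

Answer: 10

Derivation:
Step 0 (initial): 1 infected
Step 1: +2 new -> 3 infected
Step 2: +3 new -> 6 infected
Step 3: +6 new -> 12 infected
Step 4: +6 new -> 18 infected
Step 5: +7 new -> 25 infected
Step 6: +6 new -> 31 infected
Step 7: +4 new -> 35 infected
Step 8: +2 new -> 37 infected
Step 9: +1 new -> 38 infected
Step 10: +0 new -> 38 infected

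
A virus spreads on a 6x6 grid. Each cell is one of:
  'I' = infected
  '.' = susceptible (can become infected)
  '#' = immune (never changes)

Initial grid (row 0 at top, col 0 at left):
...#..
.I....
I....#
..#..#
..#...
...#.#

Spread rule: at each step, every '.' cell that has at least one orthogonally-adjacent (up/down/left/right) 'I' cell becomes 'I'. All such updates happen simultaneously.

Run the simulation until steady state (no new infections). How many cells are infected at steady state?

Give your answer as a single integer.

Step 0 (initial): 2 infected
Step 1: +5 new -> 7 infected
Step 2: +6 new -> 13 infected
Step 3: +4 new -> 17 infected
Step 4: +5 new -> 22 infected
Step 5: +4 new -> 26 infected
Step 6: +1 new -> 27 infected
Step 7: +2 new -> 29 infected
Step 8: +0 new -> 29 infected

Answer: 29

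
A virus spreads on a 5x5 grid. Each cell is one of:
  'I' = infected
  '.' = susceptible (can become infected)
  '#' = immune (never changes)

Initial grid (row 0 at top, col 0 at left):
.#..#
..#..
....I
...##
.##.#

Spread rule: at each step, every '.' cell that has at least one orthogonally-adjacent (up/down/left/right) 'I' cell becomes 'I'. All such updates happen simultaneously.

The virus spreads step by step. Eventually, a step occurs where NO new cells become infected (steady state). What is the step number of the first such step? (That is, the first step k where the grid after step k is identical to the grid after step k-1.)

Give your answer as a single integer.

Answer: 7

Derivation:
Step 0 (initial): 1 infected
Step 1: +2 new -> 3 infected
Step 2: +2 new -> 5 infected
Step 3: +3 new -> 8 infected
Step 4: +4 new -> 12 infected
Step 5: +2 new -> 14 infected
Step 6: +2 new -> 16 infected
Step 7: +0 new -> 16 infected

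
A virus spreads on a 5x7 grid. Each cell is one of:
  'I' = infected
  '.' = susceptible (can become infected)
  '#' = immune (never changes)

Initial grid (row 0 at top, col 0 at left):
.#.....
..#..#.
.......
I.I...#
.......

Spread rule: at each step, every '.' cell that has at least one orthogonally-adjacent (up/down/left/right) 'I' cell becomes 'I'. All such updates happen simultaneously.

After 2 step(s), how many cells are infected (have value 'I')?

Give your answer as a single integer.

Step 0 (initial): 2 infected
Step 1: +6 new -> 8 infected
Step 2: +6 new -> 14 infected

Answer: 14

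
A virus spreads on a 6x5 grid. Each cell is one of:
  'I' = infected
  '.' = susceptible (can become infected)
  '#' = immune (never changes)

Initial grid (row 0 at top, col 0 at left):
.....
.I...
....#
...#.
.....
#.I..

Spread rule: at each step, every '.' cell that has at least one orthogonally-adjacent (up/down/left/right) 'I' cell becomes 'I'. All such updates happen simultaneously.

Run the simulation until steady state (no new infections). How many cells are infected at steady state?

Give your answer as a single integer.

Step 0 (initial): 2 infected
Step 1: +7 new -> 9 infected
Step 2: +10 new -> 19 infected
Step 3: +6 new -> 25 infected
Step 4: +2 new -> 27 infected
Step 5: +0 new -> 27 infected

Answer: 27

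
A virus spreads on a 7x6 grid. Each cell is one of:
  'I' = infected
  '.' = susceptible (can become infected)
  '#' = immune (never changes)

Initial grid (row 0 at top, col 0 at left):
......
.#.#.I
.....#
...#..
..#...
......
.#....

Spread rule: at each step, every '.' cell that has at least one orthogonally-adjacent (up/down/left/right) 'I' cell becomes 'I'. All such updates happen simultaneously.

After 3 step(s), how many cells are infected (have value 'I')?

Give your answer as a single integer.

Step 0 (initial): 1 infected
Step 1: +2 new -> 3 infected
Step 2: +2 new -> 5 infected
Step 3: +3 new -> 8 infected

Answer: 8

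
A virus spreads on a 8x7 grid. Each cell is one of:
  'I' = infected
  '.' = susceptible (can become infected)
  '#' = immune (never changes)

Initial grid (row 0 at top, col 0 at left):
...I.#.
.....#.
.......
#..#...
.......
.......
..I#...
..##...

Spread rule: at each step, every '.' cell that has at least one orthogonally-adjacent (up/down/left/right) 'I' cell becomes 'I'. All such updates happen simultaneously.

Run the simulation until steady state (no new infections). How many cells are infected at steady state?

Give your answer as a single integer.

Answer: 49

Derivation:
Step 0 (initial): 2 infected
Step 1: +5 new -> 7 infected
Step 2: +9 new -> 16 infected
Step 3: +10 new -> 26 infected
Step 4: +9 new -> 35 infected
Step 5: +7 new -> 42 infected
Step 6: +5 new -> 47 infected
Step 7: +2 new -> 49 infected
Step 8: +0 new -> 49 infected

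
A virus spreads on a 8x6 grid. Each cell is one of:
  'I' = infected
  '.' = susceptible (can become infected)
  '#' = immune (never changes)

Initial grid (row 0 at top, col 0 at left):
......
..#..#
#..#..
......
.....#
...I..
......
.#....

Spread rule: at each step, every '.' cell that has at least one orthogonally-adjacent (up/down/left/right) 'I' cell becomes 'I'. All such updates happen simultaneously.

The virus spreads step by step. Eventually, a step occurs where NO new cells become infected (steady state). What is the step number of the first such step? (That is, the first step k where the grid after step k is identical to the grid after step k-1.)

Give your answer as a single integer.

Answer: 9

Derivation:
Step 0 (initial): 1 infected
Step 1: +4 new -> 5 infected
Step 2: +8 new -> 13 infected
Step 3: +8 new -> 21 infected
Step 4: +7 new -> 28 infected
Step 5: +5 new -> 33 infected
Step 6: +3 new -> 36 infected
Step 7: +4 new -> 40 infected
Step 8: +2 new -> 42 infected
Step 9: +0 new -> 42 infected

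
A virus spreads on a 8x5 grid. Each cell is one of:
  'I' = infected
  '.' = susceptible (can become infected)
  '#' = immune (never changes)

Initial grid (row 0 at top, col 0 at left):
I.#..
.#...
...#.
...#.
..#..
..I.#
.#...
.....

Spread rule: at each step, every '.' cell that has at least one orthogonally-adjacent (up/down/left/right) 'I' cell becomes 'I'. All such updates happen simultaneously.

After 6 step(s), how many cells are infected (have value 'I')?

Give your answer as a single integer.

Step 0 (initial): 2 infected
Step 1: +5 new -> 7 infected
Step 2: +6 new -> 13 infected
Step 3: +9 new -> 22 infected
Step 4: +5 new -> 27 infected
Step 5: +2 new -> 29 infected
Step 6: +2 new -> 31 infected

Answer: 31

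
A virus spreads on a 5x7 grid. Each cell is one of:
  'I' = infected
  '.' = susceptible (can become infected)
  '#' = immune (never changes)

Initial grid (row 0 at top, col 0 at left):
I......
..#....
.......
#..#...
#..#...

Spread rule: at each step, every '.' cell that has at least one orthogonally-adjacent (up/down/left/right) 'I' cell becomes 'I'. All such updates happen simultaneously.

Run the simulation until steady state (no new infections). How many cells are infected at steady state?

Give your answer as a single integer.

Step 0 (initial): 1 infected
Step 1: +2 new -> 3 infected
Step 2: +3 new -> 6 infected
Step 3: +2 new -> 8 infected
Step 4: +4 new -> 12 infected
Step 5: +5 new -> 17 infected
Step 6: +4 new -> 21 infected
Step 7: +3 new -> 24 infected
Step 8: +3 new -> 27 infected
Step 9: +2 new -> 29 infected
Step 10: +1 new -> 30 infected
Step 11: +0 new -> 30 infected

Answer: 30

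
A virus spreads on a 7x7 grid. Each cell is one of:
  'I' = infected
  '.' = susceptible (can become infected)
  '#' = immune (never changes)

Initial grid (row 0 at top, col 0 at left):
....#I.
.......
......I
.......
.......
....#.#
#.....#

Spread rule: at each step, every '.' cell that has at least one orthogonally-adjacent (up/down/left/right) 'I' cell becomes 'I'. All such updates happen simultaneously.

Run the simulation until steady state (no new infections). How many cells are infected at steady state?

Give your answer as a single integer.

Answer: 44

Derivation:
Step 0 (initial): 2 infected
Step 1: +5 new -> 7 infected
Step 2: +4 new -> 11 infected
Step 3: +4 new -> 15 infected
Step 4: +6 new -> 21 infected
Step 5: +6 new -> 27 infected
Step 6: +7 new -> 34 infected
Step 7: +5 new -> 39 infected
Step 8: +3 new -> 42 infected
Step 9: +2 new -> 44 infected
Step 10: +0 new -> 44 infected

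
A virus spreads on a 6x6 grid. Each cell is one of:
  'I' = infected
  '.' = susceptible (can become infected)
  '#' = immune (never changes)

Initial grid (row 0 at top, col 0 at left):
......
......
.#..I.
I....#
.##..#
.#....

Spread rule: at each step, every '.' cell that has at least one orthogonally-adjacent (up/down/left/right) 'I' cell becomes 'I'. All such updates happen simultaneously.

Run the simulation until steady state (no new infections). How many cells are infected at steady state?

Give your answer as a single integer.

Answer: 30

Derivation:
Step 0 (initial): 2 infected
Step 1: +7 new -> 9 infected
Step 2: +9 new -> 18 infected
Step 3: +7 new -> 25 infected
Step 4: +4 new -> 29 infected
Step 5: +1 new -> 30 infected
Step 6: +0 new -> 30 infected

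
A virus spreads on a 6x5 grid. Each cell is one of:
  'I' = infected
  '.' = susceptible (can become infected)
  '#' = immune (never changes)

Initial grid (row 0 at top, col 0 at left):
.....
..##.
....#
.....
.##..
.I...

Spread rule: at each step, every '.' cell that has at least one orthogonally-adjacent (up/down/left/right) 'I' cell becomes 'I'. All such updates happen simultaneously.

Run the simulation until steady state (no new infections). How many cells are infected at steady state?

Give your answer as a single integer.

Answer: 25

Derivation:
Step 0 (initial): 1 infected
Step 1: +2 new -> 3 infected
Step 2: +2 new -> 5 infected
Step 3: +3 new -> 8 infected
Step 4: +4 new -> 12 infected
Step 5: +5 new -> 17 infected
Step 6: +3 new -> 20 infected
Step 7: +1 new -> 21 infected
Step 8: +1 new -> 22 infected
Step 9: +1 new -> 23 infected
Step 10: +1 new -> 24 infected
Step 11: +1 new -> 25 infected
Step 12: +0 new -> 25 infected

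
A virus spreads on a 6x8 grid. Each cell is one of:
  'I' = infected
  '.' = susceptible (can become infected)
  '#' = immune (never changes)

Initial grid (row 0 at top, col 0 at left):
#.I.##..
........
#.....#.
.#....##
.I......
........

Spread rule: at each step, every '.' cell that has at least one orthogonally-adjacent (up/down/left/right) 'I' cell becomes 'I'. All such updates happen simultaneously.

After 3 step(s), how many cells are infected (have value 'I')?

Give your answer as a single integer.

Step 0 (initial): 2 infected
Step 1: +6 new -> 8 infected
Step 2: +8 new -> 16 infected
Step 3: +7 new -> 23 infected

Answer: 23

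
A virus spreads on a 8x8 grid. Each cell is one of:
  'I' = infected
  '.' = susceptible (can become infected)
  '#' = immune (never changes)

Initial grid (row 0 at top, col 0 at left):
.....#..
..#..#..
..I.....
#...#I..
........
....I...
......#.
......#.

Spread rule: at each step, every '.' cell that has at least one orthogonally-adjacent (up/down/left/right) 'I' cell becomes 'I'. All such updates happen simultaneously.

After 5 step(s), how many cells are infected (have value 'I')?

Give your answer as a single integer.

Answer: 56

Derivation:
Step 0 (initial): 3 infected
Step 1: +10 new -> 13 infected
Step 2: +16 new -> 29 infected
Step 3: +13 new -> 42 infected
Step 4: +10 new -> 52 infected
Step 5: +4 new -> 56 infected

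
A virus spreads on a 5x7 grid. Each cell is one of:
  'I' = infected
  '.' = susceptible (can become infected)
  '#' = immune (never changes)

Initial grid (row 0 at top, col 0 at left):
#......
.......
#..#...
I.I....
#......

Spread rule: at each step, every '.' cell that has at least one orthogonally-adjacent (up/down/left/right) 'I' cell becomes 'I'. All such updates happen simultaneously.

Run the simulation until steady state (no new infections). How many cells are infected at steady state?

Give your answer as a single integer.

Step 0 (initial): 2 infected
Step 1: +4 new -> 6 infected
Step 2: +5 new -> 11 infected
Step 3: +6 new -> 17 infected
Step 4: +7 new -> 24 infected
Step 5: +4 new -> 28 infected
Step 6: +2 new -> 30 infected
Step 7: +1 new -> 31 infected
Step 8: +0 new -> 31 infected

Answer: 31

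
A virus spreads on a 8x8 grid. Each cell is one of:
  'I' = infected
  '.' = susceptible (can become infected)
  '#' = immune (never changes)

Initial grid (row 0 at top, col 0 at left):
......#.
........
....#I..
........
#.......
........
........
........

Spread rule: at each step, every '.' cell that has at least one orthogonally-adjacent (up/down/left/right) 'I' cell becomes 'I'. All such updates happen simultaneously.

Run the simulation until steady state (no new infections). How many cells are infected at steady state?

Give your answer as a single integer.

Answer: 61

Derivation:
Step 0 (initial): 1 infected
Step 1: +3 new -> 4 infected
Step 2: +7 new -> 11 infected
Step 3: +8 new -> 19 infected
Step 4: +10 new -> 29 infected
Step 5: +10 new -> 39 infected
Step 6: +10 new -> 49 infected
Step 7: +6 new -> 55 infected
Step 8: +3 new -> 58 infected
Step 9: +2 new -> 60 infected
Step 10: +1 new -> 61 infected
Step 11: +0 new -> 61 infected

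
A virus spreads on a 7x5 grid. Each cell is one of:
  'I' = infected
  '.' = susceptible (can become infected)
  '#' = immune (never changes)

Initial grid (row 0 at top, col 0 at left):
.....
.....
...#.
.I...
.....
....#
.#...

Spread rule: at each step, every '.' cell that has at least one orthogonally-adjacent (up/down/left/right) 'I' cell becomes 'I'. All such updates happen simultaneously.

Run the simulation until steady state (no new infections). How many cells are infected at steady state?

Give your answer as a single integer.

Step 0 (initial): 1 infected
Step 1: +4 new -> 5 infected
Step 2: +7 new -> 12 infected
Step 3: +7 new -> 19 infected
Step 4: +8 new -> 27 infected
Step 5: +3 new -> 30 infected
Step 6: +2 new -> 32 infected
Step 7: +0 new -> 32 infected

Answer: 32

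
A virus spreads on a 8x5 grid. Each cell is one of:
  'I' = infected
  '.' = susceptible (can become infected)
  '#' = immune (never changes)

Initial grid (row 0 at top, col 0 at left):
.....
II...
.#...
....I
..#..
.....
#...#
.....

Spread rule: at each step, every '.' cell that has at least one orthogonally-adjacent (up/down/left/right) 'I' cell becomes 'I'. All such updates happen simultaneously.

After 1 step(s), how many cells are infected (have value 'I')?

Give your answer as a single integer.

Answer: 10

Derivation:
Step 0 (initial): 3 infected
Step 1: +7 new -> 10 infected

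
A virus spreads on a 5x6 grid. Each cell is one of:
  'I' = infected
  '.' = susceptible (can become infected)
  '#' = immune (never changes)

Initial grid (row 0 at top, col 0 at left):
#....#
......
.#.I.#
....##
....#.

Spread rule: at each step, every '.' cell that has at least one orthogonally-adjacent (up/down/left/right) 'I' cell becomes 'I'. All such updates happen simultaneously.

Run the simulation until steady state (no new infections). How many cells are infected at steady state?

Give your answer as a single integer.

Answer: 22

Derivation:
Step 0 (initial): 1 infected
Step 1: +4 new -> 5 infected
Step 2: +5 new -> 10 infected
Step 3: +6 new -> 16 infected
Step 4: +4 new -> 20 infected
Step 5: +2 new -> 22 infected
Step 6: +0 new -> 22 infected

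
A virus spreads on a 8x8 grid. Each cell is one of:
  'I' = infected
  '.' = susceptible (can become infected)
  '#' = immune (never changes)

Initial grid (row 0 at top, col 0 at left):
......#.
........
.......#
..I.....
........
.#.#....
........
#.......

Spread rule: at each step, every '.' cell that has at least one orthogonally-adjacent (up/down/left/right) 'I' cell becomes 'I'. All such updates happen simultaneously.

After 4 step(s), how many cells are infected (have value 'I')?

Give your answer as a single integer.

Step 0 (initial): 1 infected
Step 1: +4 new -> 5 infected
Step 2: +8 new -> 13 infected
Step 3: +9 new -> 22 infected
Step 4: +12 new -> 34 infected

Answer: 34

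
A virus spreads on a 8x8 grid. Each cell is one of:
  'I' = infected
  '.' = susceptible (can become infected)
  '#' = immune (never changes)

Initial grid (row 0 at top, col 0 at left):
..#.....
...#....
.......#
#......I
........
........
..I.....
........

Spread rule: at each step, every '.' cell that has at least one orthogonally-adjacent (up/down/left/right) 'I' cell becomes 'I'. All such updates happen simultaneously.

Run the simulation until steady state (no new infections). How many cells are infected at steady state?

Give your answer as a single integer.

Answer: 60

Derivation:
Step 0 (initial): 2 infected
Step 1: +6 new -> 8 infected
Step 2: +11 new -> 19 infected
Step 3: +14 new -> 33 infected
Step 4: +13 new -> 46 infected
Step 5: +7 new -> 53 infected
Step 6: +3 new -> 56 infected
Step 7: +3 new -> 59 infected
Step 8: +1 new -> 60 infected
Step 9: +0 new -> 60 infected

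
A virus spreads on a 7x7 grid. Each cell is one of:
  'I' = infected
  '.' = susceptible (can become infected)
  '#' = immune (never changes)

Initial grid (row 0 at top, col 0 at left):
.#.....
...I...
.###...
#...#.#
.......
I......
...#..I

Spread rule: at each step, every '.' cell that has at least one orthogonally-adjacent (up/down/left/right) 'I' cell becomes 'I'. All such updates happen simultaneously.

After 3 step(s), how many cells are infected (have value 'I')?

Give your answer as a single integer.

Answer: 32

Derivation:
Step 0 (initial): 3 infected
Step 1: +8 new -> 11 infected
Step 2: +11 new -> 22 infected
Step 3: +10 new -> 32 infected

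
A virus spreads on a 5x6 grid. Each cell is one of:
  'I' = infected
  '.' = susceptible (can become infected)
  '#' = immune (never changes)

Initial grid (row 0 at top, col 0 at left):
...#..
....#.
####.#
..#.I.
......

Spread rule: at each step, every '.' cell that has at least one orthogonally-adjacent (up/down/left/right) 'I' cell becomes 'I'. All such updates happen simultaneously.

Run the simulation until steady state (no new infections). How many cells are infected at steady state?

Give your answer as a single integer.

Answer: 12

Derivation:
Step 0 (initial): 1 infected
Step 1: +4 new -> 5 infected
Step 2: +2 new -> 7 infected
Step 3: +1 new -> 8 infected
Step 4: +1 new -> 9 infected
Step 5: +2 new -> 11 infected
Step 6: +1 new -> 12 infected
Step 7: +0 new -> 12 infected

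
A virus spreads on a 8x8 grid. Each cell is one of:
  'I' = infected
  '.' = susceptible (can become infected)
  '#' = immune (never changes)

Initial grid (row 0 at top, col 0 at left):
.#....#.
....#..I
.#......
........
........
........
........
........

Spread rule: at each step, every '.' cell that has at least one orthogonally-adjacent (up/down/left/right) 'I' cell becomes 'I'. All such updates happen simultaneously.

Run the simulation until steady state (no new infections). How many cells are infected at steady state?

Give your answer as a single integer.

Answer: 60

Derivation:
Step 0 (initial): 1 infected
Step 1: +3 new -> 4 infected
Step 2: +3 new -> 7 infected
Step 3: +4 new -> 11 infected
Step 4: +5 new -> 16 infected
Step 5: +6 new -> 22 infected
Step 6: +8 new -> 30 infected
Step 7: +6 new -> 36 infected
Step 8: +6 new -> 42 infected
Step 9: +6 new -> 48 infected
Step 10: +6 new -> 54 infected
Step 11: +3 new -> 57 infected
Step 12: +2 new -> 59 infected
Step 13: +1 new -> 60 infected
Step 14: +0 new -> 60 infected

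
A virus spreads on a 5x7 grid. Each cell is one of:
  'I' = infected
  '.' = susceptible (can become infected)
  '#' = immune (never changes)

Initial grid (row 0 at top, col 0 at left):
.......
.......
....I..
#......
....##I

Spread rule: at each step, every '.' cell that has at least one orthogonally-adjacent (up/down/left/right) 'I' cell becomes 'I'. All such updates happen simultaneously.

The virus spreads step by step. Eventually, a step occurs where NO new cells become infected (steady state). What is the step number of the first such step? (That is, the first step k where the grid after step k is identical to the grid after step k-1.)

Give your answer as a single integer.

Step 0 (initial): 2 infected
Step 1: +5 new -> 7 infected
Step 2: +7 new -> 14 infected
Step 3: +7 new -> 21 infected
Step 4: +6 new -> 27 infected
Step 5: +3 new -> 30 infected
Step 6: +2 new -> 32 infected
Step 7: +0 new -> 32 infected

Answer: 7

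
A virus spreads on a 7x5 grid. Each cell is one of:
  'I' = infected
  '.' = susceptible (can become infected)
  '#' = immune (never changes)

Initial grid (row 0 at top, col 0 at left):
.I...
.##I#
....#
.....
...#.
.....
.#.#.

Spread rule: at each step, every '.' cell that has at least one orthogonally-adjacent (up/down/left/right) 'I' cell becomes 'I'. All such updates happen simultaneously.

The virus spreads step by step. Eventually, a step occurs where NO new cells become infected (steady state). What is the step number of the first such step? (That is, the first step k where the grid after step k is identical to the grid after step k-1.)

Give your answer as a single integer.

Step 0 (initial): 2 infected
Step 1: +4 new -> 6 infected
Step 2: +4 new -> 10 infected
Step 3: +4 new -> 14 infected
Step 4: +4 new -> 18 infected
Step 5: +4 new -> 22 infected
Step 6: +5 new -> 27 infected
Step 7: +1 new -> 28 infected
Step 8: +0 new -> 28 infected

Answer: 8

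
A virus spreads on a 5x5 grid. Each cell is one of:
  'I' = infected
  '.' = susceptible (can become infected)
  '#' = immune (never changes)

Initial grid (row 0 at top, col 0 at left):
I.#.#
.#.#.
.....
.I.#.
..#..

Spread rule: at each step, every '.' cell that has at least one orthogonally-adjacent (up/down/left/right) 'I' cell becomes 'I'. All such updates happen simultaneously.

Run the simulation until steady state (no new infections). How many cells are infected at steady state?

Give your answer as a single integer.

Step 0 (initial): 2 infected
Step 1: +6 new -> 8 infected
Step 2: +3 new -> 11 infected
Step 3: +2 new -> 13 infected
Step 4: +1 new -> 14 infected
Step 5: +2 new -> 16 infected
Step 6: +1 new -> 17 infected
Step 7: +1 new -> 18 infected
Step 8: +0 new -> 18 infected

Answer: 18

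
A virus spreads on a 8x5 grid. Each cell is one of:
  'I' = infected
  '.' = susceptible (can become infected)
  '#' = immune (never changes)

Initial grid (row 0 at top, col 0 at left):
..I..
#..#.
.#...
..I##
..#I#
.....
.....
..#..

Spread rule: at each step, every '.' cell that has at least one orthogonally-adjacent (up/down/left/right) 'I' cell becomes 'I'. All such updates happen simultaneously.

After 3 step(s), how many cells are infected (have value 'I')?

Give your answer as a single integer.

Answer: 26

Derivation:
Step 0 (initial): 3 infected
Step 1: +6 new -> 9 infected
Step 2: +9 new -> 18 infected
Step 3: +8 new -> 26 infected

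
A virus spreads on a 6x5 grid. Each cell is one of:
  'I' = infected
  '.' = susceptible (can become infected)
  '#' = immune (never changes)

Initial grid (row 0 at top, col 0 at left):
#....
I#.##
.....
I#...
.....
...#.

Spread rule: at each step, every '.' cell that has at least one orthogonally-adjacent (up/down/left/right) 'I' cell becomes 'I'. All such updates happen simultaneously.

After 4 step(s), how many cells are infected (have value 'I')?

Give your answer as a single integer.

Answer: 15

Derivation:
Step 0 (initial): 2 infected
Step 1: +2 new -> 4 infected
Step 2: +3 new -> 7 infected
Step 3: +3 new -> 10 infected
Step 4: +5 new -> 15 infected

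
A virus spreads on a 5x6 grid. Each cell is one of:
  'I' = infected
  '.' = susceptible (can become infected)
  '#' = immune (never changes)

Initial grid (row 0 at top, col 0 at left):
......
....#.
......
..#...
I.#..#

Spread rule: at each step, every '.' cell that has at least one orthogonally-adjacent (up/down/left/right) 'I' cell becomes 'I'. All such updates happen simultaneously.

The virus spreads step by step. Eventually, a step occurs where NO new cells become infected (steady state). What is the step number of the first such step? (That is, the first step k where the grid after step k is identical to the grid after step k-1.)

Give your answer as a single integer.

Answer: 10

Derivation:
Step 0 (initial): 1 infected
Step 1: +2 new -> 3 infected
Step 2: +2 new -> 5 infected
Step 3: +2 new -> 7 infected
Step 4: +3 new -> 10 infected
Step 5: +3 new -> 13 infected
Step 6: +4 new -> 17 infected
Step 7: +4 new -> 21 infected
Step 8: +4 new -> 25 infected
Step 9: +1 new -> 26 infected
Step 10: +0 new -> 26 infected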